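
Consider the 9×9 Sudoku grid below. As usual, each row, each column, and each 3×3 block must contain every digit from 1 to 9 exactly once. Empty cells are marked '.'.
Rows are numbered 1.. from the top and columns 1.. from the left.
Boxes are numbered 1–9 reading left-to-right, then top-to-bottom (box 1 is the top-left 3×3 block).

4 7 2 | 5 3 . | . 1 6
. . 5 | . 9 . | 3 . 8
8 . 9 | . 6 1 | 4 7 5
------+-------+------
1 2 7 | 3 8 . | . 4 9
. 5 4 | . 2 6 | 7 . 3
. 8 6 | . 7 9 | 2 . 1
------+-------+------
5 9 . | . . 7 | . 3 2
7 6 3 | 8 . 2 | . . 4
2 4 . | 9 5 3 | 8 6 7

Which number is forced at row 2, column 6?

Row 2 already contains {3, 5, 8, 9}.
Column 6 already contains {1, 2, 3, 6, 7, 9}.
Its 3×3 block (box 2) already contains {1, 3, 5, 6, 9}.
The only value from 1–9 not eliminated is 4, so row 2, column 6 = 4.

4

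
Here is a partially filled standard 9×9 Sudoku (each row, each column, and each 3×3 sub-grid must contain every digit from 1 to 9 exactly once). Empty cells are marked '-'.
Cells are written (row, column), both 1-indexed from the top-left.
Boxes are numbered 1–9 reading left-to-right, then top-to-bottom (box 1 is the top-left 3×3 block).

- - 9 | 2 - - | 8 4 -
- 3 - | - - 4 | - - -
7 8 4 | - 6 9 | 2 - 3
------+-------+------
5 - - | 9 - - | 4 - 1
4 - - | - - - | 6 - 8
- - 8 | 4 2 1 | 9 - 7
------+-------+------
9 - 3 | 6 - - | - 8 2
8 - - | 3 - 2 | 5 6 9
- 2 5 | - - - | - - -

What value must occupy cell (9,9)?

4

Row 9 already contains {2, 5}.
Column 9 already contains {1, 2, 3, 7, 8, 9}.
Its 3×3 block (box 9) already contains {2, 5, 6, 8, 9}.
The only value from 1–9 not eliminated is 4, so (9,9) = 4.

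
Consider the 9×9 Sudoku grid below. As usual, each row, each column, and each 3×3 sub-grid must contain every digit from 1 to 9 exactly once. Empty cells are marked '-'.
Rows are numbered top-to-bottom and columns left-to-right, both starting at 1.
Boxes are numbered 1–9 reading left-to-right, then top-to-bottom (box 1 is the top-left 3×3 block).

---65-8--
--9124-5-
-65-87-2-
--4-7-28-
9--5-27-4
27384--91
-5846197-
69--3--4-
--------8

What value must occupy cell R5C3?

6

Cell R5C3 itself could take any of {1, 6} by direct elimination.
Consider where 6 can go in column 3.
R1C3 is out (row 1 already has a 6).
R8C3 is out (row 8 already has a 6).
R9C3 is out (box 7 already has a 6).
So the only cell in column 3 that can hold 6 is R5C3.
Therefore R5C3 = 6.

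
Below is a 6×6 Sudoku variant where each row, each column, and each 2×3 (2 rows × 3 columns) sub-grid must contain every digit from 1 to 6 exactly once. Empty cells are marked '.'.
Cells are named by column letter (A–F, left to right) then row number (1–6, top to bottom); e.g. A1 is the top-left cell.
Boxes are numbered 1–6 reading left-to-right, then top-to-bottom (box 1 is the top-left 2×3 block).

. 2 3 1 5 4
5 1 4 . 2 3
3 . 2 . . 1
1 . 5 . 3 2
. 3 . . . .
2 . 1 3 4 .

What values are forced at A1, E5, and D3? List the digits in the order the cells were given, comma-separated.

6,1,5

For A1:
  Row 1 already contains {1, 2, 3, 4, 5}.
  Column A already contains {1, 2, 3, 5}.
  Its 2×3 block (box 1) already contains {1, 2, 3, 4, 5}.
  The only value from 1–6 not eliminated is 6, so A1 = 6.
For E5:
  Consider where 1 can go in column E.
  E3 is out (row 3 already has a 1).
  So the only cell in column E that can hold 1 is E5.
  So E5 = 1.
For D3:
  Consider where 5 can go in box 4.
  E3 is out (column E already has a 5).
  D4 is out (row 4 already has a 5).
  So the only cell in box 4 that can hold 5 is D3.
  So D3 = 5.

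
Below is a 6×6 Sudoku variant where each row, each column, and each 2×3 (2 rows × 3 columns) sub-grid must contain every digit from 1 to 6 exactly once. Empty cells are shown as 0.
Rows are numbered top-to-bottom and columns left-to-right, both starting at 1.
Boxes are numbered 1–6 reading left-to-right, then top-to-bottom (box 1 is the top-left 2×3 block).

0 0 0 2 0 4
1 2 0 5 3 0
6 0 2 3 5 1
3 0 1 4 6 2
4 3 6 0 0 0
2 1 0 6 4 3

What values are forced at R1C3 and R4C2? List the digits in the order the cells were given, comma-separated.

3,5

For R1C3:
  Consider where 3 can go in column 3.
  R2C3 is out (row 2 already has a 3).
  R6C3 is out (row 6 already has a 3).
  So the only cell in column 3 that can hold 3 is R1C3.
  So R1C3 = 3.
For R4C2:
  Row 4 already contains {1, 2, 3, 4, 6}.
  Column 2 already contains {1, 2, 3}.
  Its 2×3 block (box 3) already contains {1, 2, 3, 6}.
  The only value from 1–6 not eliminated is 5, so R4C2 = 5.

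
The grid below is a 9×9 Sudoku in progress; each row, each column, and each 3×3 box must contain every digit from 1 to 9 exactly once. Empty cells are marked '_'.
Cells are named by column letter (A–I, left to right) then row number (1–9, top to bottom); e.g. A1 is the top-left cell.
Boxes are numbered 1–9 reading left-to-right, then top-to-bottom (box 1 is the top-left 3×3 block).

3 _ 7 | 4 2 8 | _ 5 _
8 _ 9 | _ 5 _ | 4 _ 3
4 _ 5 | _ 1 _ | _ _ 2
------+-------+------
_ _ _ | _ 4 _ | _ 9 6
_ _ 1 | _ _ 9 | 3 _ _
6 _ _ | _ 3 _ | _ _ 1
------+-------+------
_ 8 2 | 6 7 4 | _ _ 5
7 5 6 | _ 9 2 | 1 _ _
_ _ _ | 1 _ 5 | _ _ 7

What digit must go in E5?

6

Cell E5 itself could take any of {6, 8} by direct elimination.
Consider where 6 can go in row 5.
A5 is out (column A already has a 6).
B5 is out (box 4 already has a 6).
D5 is out (column D already has a 6).
H5 is out (box 6 already has a 6).
I5 is out (column I already has a 6).
So the only cell in row 5 that can hold 6 is E5.
Therefore E5 = 6.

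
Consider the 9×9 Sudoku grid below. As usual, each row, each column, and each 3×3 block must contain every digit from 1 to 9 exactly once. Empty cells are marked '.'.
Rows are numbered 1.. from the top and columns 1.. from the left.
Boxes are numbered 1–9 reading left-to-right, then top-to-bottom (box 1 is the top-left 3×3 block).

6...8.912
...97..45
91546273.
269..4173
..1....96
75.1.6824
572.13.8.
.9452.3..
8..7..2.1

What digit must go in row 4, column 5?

5

Row 4 already contains {1, 2, 3, 4, 6, 7, 9}.
Column 5 already contains {1, 2, 6, 7, 8}.
Its 3×3 block (box 5) already contains {1, 4, 6}.
The only value from 1–9 not eliminated is 5, so row 4, column 5 = 5.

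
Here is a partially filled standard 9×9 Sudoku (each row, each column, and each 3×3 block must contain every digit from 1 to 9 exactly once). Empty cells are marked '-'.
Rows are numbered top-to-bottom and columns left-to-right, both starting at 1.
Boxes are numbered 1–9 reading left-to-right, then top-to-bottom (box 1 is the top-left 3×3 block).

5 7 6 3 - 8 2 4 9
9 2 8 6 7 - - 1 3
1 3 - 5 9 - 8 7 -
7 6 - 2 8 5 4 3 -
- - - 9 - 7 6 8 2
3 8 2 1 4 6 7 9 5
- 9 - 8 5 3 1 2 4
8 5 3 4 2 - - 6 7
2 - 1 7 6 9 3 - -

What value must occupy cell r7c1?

Row 7 already contains {1, 2, 3, 4, 5, 8, 9}.
Column 1 already contains {1, 2, 3, 5, 7, 8, 9}.
Its 3×3 block (box 7) already contains {1, 2, 3, 5, 8, 9}.
The only value from 1–9 not eliminated is 6, so r7c1 = 6.

6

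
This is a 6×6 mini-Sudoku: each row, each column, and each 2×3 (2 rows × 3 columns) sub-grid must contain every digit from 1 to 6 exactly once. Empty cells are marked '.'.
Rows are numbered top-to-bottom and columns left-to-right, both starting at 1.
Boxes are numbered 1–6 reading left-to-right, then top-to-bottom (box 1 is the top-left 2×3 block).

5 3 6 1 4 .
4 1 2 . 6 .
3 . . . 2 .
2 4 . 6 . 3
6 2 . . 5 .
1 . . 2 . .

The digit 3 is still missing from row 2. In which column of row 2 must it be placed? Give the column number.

Consider where 3 can go in row 2.
r2c6 is out (column 6 already has a 3).
So the only cell in row 2 that can hold 3 is r2c4.
That is column 4.

4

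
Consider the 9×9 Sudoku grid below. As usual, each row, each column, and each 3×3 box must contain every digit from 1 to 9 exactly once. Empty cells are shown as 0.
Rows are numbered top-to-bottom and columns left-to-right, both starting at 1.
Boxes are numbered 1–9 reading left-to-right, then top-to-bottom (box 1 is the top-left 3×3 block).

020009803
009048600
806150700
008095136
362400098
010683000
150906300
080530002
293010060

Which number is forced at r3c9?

9

Cell r3c9 itself could take any of {4, 9} by direct elimination.
Consider where 9 can go in column 9.
r2c9 is out (row 2 already has a 9).
r6c9 is out (box 6 already has a 9).
r7c9 is out (row 7 already has a 9).
r9c9 is out (row 9 already has a 9).
So the only cell in column 9 that can hold 9 is r3c9.
Therefore r3c9 = 9.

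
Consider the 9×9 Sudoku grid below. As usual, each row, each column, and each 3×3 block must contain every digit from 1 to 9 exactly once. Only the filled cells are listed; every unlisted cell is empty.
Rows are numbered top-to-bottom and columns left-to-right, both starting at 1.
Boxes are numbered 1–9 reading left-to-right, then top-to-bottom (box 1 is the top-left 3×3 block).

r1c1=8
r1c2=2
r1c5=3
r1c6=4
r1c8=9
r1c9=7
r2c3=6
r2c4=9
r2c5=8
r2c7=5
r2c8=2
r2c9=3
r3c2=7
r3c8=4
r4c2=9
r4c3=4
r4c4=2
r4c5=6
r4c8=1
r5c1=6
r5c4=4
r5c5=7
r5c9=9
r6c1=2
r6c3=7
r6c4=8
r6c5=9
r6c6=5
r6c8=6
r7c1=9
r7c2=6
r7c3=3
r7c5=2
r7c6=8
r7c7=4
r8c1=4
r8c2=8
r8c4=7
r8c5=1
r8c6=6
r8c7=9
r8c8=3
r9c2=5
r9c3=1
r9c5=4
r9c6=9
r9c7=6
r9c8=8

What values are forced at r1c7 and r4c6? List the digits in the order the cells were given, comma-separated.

1,3

For r1c7:
  Row 1 already contains {2, 3, 4, 7, 8, 9}.
  Column 7 already contains {4, 5, 6, 9}.
  Its 3×3 block (box 3) already contains {2, 3, 4, 5, 7, 9}.
  The only value from 1–9 not eliminated is 1, so r1c7 = 1.
For r4c6:
  Row 4 already contains {1, 2, 4, 6, 9}.
  Column 6 already contains {4, 5, 6, 8, 9}.
  Its 3×3 block (box 5) already contains {2, 4, 5, 6, 7, 8, 9}.
  The only value from 1–9 not eliminated is 3, so r4c6 = 3.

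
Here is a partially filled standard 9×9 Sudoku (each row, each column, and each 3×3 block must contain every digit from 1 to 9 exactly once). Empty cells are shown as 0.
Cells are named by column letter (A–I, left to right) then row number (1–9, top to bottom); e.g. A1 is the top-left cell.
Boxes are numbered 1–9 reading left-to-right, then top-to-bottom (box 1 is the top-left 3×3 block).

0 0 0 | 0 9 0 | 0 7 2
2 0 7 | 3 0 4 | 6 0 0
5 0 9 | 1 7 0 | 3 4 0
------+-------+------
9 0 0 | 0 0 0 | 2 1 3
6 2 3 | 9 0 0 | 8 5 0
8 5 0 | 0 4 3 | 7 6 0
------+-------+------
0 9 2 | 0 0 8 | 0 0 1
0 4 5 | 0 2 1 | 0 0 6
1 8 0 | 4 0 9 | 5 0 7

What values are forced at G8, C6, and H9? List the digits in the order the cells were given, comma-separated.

For G8:
  Row 8 already contains {1, 2, 4, 5, 6}.
  Column G already contains {2, 3, 5, 6, 7, 8}.
  Its 3×3 block (box 9) already contains {1, 5, 6, 7}.
  The only value from 1–9 not eliminated is 9, so G8 = 9.
For C6:
  Row 6 already contains {3, 4, 5, 6, 7, 8}.
  Column C already contains {2, 3, 5, 7, 9}.
  Its 3×3 block (box 4) already contains {2, 3, 5, 6, 8, 9}.
  The only value from 1–9 not eliminated is 1, so C6 = 1.
For H9:
  Consider where 2 can go in box 9.
  G7 is out (row 7 already has a 2).
  H7 is out (row 7 already has a 2).
  G8 is out (row 8 already has a 2).
  H8 is out (row 8 already has a 2).
  So the only cell in box 9 that can hold 2 is H9.
  So H9 = 2.

9,1,2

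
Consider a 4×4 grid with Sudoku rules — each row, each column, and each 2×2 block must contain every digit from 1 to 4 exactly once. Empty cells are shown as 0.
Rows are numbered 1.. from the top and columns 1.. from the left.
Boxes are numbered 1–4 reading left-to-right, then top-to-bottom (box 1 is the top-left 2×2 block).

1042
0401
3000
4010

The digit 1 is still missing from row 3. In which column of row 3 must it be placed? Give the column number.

2

Consider where 1 can go in row 3.
row 3, column 3 is out (column 3 already has a 1).
row 3, column 4 is out (column 4 already has a 1).
So the only cell in row 3 that can hold 1 is row 3, column 2.
That is column 2.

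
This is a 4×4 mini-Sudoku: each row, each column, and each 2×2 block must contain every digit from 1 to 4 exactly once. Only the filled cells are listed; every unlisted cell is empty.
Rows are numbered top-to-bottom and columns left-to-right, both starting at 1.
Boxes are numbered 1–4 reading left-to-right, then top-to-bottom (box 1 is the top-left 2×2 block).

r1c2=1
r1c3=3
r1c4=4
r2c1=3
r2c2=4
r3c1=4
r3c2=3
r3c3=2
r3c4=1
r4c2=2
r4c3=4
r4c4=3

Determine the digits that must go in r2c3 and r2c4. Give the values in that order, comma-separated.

1,2

For r2c3:
  Row 2 already contains {3, 4}.
  Column 3 already contains {2, 3, 4}.
  Its 2×2 block (box 2) already contains {3, 4}.
  The only value from 1–4 not eliminated is 1, so r2c3 = 1.
For r2c4:
  Row 2 already contains {3, 4}.
  Column 4 already contains {1, 3, 4}.
  Its 2×2 block (box 2) already contains {3, 4}.
  The only value from 1–4 not eliminated is 2, so r2c4 = 2.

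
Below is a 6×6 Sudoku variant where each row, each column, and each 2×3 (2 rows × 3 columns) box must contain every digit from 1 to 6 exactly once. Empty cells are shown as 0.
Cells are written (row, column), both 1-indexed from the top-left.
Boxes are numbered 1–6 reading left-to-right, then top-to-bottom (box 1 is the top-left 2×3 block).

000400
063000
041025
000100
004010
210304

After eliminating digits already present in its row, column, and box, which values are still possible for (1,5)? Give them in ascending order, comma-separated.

3,5,6

Row 1 already contains {4}.
Column 5 already contains {1, 2}.
Its 2×3 block (box 2) already contains {4}.
Removing those from 1–6 leaves {3, 5, 6} as the candidates for (1,5).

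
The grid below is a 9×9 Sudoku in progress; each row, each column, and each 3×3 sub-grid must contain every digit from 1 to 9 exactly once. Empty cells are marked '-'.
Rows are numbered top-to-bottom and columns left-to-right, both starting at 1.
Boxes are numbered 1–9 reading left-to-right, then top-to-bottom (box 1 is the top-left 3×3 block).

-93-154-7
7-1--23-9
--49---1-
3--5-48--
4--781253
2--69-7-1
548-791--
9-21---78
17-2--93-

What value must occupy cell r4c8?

9

Cell r4c8 itself could take any of {6, 9} by direct elimination.
Consider where 9 can go in column 8.
r1c8 is out (row 1 already has a 9).
r2c8 is out (row 2 already has a 9).
r6c8 is out (row 6 already has a 9).
r7c8 is out (row 7 already has a 9).
So the only cell in column 8 that can hold 9 is r4c8.
Therefore r4c8 = 9.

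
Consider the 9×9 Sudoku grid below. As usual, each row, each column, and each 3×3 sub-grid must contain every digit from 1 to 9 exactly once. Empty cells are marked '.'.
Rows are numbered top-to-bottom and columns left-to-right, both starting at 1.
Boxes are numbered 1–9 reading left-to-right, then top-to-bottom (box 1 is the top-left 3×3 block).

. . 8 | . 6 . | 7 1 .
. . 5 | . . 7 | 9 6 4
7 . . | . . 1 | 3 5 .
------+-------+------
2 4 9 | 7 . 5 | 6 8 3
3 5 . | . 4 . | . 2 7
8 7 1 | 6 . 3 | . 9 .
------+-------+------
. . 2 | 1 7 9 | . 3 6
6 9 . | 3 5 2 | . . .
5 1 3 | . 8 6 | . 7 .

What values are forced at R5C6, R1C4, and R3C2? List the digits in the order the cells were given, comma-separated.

For R5C6:
  Row 5 already contains {2, 3, 4, 5, 7}.
  Column 6 already contains {1, 2, 3, 5, 6, 7, 9}.
  Its 3×3 block (box 5) already contains {3, 4, 5, 6, 7}.
  The only value from 1–9 not eliminated is 8, so R5C6 = 8.
For R1C4:
  Consider where 5 can go in column 4.
  R2C4 is out (row 2 already has a 5).
  R3C4 is out (row 3 already has a 5).
  R5C4 is out (row 5 already has a 5).
  R9C4 is out (row 9 already has a 5).
  So the only cell in column 4 that can hold 5 is R1C4.
  So R1C4 = 5.
For R3C2:
  Consider where 6 can go in column 2.
  R1C2 is out (row 1 already has a 6).
  R2C2 is out (row 2 already has a 6).
  R7C2 is out (row 7 already has a 6).
  So the only cell in column 2 that can hold 6 is R3C2.
  So R3C2 = 6.

8,5,6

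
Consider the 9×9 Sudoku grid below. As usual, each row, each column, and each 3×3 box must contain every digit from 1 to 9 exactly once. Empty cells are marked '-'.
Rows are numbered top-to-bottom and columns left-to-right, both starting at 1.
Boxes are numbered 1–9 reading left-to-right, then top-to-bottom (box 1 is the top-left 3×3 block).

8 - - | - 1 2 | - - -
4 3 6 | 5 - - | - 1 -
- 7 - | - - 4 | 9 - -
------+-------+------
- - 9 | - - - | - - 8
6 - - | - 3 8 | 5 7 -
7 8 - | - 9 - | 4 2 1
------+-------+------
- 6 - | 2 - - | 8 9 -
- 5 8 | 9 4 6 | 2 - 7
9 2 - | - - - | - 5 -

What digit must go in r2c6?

Cell r2c6 itself could take any of {7, 9} by direct elimination.
Consider where 9 can go in row 2.
r2c5 is out (column 5 already has a 9).
r2c7 is out (column 7 already has a 9).
r2c9 is out (box 3 already has a 9).
So the only cell in row 2 that can hold 9 is r2c6.
Therefore r2c6 = 9.

9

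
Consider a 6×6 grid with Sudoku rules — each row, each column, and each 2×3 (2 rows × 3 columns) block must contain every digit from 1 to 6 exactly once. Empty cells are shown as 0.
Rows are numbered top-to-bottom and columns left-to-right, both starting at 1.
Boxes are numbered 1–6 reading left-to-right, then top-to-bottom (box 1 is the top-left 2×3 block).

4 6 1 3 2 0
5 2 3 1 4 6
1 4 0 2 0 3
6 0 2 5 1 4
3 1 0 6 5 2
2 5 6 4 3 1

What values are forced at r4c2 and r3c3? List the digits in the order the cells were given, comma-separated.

3,5

For r4c2:
  Row 4 already contains {1, 2, 4, 5, 6}.
  Column 2 already contains {1, 2, 4, 5, 6}.
  Its 2×3 block (box 3) already contains {1, 2, 4, 6}.
  The only value from 1–6 not eliminated is 3, so r4c2 = 3.
For r3c3:
  Row 3 already contains {1, 2, 3, 4}.
  Column 3 already contains {1, 2, 3, 6}.
  Its 2×3 block (box 3) already contains {1, 2, 4, 6}.
  The only value from 1–6 not eliminated is 5, so r3c3 = 5.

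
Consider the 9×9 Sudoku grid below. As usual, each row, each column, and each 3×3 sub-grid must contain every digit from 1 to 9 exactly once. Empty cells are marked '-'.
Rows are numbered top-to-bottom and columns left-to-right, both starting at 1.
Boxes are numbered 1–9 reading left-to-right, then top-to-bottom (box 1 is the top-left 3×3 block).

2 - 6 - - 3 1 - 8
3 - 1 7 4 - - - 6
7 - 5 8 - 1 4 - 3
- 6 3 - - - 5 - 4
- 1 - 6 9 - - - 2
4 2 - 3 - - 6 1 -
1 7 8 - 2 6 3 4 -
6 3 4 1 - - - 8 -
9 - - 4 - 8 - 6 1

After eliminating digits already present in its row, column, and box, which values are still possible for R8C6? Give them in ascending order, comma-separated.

5,7,9

Row 8 already contains {1, 3, 4, 6, 8}.
Column 6 already contains {1, 3, 6, 8}.
Its 3×3 block (box 8) already contains {1, 2, 4, 6, 8}.
Removing those from 1–9 leaves {5, 7, 9} as the candidates for R8C6.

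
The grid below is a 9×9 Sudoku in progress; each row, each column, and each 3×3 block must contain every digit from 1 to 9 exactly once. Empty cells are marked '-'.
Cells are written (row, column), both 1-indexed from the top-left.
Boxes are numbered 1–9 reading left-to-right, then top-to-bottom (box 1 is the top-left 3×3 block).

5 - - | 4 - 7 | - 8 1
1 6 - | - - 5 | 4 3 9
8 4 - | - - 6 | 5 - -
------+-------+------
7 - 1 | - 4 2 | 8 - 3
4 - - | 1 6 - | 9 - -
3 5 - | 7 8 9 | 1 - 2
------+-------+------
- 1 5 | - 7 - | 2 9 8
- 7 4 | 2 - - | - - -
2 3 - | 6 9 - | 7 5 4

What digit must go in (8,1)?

Cell (8,1) itself could take any of {6, 9} by direct elimination.
Consider where 9 can go in box 7.
(7,1) is out (row 7 already has a 9).
(9,3) is out (row 9 already has a 9).
So the only cell in box 7 that can hold 9 is (8,1).
Therefore (8,1) = 9.

9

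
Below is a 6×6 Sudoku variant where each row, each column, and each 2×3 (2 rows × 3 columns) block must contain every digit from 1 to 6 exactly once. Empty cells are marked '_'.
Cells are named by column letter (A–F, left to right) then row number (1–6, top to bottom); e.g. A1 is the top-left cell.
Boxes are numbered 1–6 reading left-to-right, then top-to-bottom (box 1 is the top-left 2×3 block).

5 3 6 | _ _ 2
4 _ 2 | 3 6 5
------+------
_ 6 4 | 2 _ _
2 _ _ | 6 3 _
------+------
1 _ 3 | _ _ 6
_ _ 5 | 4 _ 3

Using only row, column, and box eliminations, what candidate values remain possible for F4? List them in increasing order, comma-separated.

1,4

Row 4 already contains {2, 3, 6}.
Column F already contains {2, 3, 5, 6}.
Its 2×3 block (box 4) already contains {2, 3, 6}.
Removing those from 1–6 leaves {1, 4} as the candidates for F4.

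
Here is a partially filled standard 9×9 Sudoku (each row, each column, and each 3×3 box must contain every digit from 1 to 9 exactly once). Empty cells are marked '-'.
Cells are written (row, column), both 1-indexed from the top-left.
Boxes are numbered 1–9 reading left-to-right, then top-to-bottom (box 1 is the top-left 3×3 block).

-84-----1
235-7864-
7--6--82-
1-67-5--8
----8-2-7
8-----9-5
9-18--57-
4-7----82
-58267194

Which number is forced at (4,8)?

3

Row 4 already contains {1, 5, 6, 7, 8}.
Column 8 already contains {2, 4, 7, 8, 9}.
Its 3×3 block (box 6) already contains {2, 5, 7, 8, 9}.
The only value from 1–9 not eliminated is 3, so (4,8) = 3.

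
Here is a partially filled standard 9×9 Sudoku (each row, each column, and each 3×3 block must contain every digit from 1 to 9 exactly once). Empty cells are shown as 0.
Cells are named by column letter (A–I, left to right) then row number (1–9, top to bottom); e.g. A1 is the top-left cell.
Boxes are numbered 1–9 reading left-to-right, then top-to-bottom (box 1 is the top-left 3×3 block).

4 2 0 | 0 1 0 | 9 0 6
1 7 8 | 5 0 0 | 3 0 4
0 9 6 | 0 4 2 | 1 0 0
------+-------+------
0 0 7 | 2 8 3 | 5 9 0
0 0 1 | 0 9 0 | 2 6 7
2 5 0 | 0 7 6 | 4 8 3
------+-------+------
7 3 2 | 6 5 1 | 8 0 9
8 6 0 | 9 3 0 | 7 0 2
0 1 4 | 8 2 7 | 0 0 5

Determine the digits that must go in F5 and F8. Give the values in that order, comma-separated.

For F5:
  Consider where 5 can go in row 5.
  A5 is out (box 4 already has a 5).
  B5 is out (column B already has a 5).
  D5 is out (column D already has a 5).
  So the only cell in row 5 that can hold 5 is F5.
  So F5 = 5.
For F8:
  Row 8 already contains {2, 3, 6, 7, 8, 9}.
  Column F already contains {1, 2, 3, 6, 7}.
  Its 3×3 block (box 8) already contains {1, 2, 3, 5, 6, 7, 8, 9}.
  The only value from 1–9 not eliminated is 4, so F8 = 4.

5,4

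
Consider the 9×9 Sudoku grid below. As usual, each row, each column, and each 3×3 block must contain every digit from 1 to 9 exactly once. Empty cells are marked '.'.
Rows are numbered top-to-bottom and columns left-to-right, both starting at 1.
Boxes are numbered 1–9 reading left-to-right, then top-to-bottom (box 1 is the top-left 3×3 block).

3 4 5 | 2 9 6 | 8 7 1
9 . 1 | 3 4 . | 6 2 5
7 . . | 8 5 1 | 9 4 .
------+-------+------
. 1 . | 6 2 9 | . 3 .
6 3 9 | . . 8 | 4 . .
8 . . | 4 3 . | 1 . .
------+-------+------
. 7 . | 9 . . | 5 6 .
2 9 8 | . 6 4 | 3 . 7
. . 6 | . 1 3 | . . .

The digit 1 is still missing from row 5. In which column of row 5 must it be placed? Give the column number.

4

Consider where 1 can go in row 5.
R5C5 is out (column 5 already has a 1).
R5C8 is out (box 6 already has a 1).
R5C9 is out (column 9 already has a 1).
So the only cell in row 5 that can hold 1 is R5C4.
That is column 4.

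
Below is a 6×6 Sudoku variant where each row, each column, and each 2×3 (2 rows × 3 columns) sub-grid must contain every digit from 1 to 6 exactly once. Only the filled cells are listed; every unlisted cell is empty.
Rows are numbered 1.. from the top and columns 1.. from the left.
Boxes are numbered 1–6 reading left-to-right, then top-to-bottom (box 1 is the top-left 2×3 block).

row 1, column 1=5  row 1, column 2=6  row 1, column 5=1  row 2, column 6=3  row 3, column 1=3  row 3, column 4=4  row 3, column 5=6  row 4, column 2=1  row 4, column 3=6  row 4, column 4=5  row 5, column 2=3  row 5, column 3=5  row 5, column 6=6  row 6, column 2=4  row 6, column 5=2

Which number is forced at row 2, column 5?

Cell row 2, column 5 itself could take any of {4, 5} by direct elimination.
Consider where 5 can go in column 5.
row 4, column 5 is out (row 4 already has a 5).
row 5, column 5 is out (row 5 already has a 5).
So the only cell in column 5 that can hold 5 is row 2, column 5.
Therefore row 2, column 5 = 5.

5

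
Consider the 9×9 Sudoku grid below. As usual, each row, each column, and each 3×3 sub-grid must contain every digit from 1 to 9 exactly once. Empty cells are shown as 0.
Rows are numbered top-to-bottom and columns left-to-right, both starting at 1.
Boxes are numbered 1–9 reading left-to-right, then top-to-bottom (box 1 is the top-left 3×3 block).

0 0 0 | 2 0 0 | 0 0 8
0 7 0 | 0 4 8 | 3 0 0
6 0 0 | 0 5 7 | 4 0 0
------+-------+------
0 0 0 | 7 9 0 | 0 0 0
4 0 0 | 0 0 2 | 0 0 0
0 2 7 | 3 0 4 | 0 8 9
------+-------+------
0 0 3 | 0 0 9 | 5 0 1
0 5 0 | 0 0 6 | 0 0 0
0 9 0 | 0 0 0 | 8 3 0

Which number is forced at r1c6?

3

Cell r1c6 itself could take any of {1, 3} by direct elimination.
Consider where 3 can go in column 6.
r4c6 is out (box 5 already has a 3).
r9c6 is out (row 9 already has a 3).
So the only cell in column 6 that can hold 3 is r1c6.
Therefore r1c6 = 3.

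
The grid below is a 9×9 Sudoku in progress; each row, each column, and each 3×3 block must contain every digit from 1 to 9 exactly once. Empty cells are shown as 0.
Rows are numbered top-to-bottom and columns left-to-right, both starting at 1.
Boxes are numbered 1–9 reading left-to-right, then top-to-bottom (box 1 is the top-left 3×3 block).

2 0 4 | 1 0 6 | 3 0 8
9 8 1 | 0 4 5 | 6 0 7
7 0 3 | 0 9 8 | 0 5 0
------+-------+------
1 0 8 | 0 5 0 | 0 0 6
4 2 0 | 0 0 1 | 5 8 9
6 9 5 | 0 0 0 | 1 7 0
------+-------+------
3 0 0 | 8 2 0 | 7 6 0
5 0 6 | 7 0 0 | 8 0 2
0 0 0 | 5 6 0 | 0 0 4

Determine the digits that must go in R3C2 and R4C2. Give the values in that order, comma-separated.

For R3C2:
  Row 3 already contains {3, 5, 7, 8, 9}.
  Column 2 already contains {2, 8, 9}.
  Its 3×3 block (box 1) already contains {1, 2, 3, 4, 7, 8, 9}.
  The only value from 1–9 not eliminated is 6, so R3C2 = 6.
For R4C2:
  Consider where 3 can go in column 2.
  R1C2 is out (row 1 already has a 3).
  R3C2 is out (row 3 already has a 3).
  R7C2 is out (row 7 already has a 3).
  R8C2 is out (box 7 already has a 3).
  R9C2 is out (box 7 already has a 3).
  So the only cell in column 2 that can hold 3 is R4C2.
  So R4C2 = 3.

6,3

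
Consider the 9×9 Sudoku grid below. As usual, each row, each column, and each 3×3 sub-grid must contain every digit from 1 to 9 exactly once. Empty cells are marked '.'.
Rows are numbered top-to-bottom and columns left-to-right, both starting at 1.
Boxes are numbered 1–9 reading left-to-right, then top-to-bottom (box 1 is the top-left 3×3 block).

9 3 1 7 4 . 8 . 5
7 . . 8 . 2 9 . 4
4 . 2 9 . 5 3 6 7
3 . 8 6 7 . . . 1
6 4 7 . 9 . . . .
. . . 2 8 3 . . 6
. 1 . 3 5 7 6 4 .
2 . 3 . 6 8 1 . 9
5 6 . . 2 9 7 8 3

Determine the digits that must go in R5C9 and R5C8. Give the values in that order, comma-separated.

8,3

For R5C9:
  Consider where 8 can go in column 9.
  R7C9 is out (box 9 already has a 8).
  So the only cell in column 9 that can hold 8 is R5C9.
  So R5C9 = 8.
For R5C8:
  Consider where 3 can go in column 8.
  R1C8 is out (row 1 already has a 3).
  R2C8 is out (box 3 already has a 3).
  R4C8 is out (row 4 already has a 3).
  R6C8 is out (row 6 already has a 3).
  R8C8 is out (row 8 already has a 3).
  So the only cell in column 8 that can hold 3 is R5C8.
  So R5C8 = 3.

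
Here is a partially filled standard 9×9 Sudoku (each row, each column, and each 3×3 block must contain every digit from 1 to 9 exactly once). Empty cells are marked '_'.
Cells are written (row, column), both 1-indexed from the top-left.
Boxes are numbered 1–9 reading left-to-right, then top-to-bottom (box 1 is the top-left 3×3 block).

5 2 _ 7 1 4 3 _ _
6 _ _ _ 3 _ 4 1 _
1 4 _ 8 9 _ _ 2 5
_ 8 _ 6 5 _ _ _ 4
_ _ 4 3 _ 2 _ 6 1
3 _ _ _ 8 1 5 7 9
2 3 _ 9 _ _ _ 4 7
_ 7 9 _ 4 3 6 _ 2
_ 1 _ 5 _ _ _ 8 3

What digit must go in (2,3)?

Cell (2,3) itself could take any of {7, 8} by direct elimination.
Consider where 7 can go in row 2.
(2,2) is out (column 2 already has a 7).
(2,4) is out (column 4 already has a 7).
(2,6) is out (box 2 already has a 7).
(2,9) is out (column 9 already has a 7).
So the only cell in row 2 that can hold 7 is (2,3).
Therefore (2,3) = 7.

7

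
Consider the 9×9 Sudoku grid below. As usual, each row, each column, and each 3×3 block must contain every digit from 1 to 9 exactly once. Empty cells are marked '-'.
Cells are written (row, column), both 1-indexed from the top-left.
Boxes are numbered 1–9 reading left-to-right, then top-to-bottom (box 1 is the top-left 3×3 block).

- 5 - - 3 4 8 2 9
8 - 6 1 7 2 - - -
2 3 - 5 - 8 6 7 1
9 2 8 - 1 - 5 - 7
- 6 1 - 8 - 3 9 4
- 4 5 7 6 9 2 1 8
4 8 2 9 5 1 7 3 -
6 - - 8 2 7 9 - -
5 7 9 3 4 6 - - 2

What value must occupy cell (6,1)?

3

Row 6 already contains {1, 2, 4, 5, 6, 7, 8, 9}.
Column 1 already contains {2, 4, 5, 6, 8, 9}.
Its 3×3 block (box 4) already contains {1, 2, 4, 5, 6, 8, 9}.
The only value from 1–9 not eliminated is 3, so (6,1) = 3.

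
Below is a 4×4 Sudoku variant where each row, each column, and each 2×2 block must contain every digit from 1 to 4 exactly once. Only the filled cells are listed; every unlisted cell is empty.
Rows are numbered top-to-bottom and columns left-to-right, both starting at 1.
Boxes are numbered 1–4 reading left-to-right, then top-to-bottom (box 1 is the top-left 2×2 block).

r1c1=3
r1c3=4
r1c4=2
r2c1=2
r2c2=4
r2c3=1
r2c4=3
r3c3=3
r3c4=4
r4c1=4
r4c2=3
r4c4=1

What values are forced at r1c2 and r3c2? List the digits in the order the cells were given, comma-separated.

1,2

For r1c2:
  Row 1 already contains {2, 3, 4}.
  Column 2 already contains {3, 4}.
  Its 2×2 block (box 1) already contains {2, 3, 4}.
  The only value from 1–4 not eliminated is 1, so r1c2 = 1.
For r3c2:
  Consider where 2 can go in box 3.
  r3c1 is out (column 1 already has a 2).
  So the only cell in box 3 that can hold 2 is r3c2.
  So r3c2 = 2.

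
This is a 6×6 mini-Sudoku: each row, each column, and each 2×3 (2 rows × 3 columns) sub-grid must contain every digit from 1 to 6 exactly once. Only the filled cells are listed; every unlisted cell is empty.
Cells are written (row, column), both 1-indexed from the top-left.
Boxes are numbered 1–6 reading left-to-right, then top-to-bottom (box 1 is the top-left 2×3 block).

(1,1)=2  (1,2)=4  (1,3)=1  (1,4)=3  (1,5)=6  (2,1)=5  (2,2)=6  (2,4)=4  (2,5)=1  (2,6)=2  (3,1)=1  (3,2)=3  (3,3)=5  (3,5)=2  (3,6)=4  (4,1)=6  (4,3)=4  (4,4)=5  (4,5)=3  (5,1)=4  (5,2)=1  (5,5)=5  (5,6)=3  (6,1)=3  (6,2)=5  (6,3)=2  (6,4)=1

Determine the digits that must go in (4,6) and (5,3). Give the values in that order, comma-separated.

For (4,6):
  Row 4 already contains {3, 4, 5, 6}.
  Column 6 already contains {2, 3, 4}.
  Its 2×3 block (box 4) already contains {2, 3, 4, 5}.
  The only value from 1–6 not eliminated is 1, so (4,6) = 1.
For (5,3):
  Row 5 already contains {1, 3, 4, 5}.
  Column 3 already contains {1, 2, 4, 5}.
  Its 2×3 block (box 5) already contains {1, 2, 3, 4, 5}.
  The only value from 1–6 not eliminated is 6, so (5,3) = 6.

1,6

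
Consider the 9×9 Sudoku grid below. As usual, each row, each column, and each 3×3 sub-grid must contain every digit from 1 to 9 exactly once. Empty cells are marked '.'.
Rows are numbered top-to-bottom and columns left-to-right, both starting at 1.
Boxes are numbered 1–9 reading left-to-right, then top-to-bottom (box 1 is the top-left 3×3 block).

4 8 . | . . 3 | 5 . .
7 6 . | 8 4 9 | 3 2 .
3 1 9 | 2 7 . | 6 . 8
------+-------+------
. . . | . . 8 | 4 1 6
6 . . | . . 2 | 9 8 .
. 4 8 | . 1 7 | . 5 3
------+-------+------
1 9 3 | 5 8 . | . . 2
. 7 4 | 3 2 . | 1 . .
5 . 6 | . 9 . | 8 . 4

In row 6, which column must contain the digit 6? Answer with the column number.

Consider where 6 can go in row 6.
R6C1 is out (column 1 already has a 6).
R6C7 is out (column 7 already has a 6).
So the only cell in row 6 that can hold 6 is R6C4.
That is column 4.

4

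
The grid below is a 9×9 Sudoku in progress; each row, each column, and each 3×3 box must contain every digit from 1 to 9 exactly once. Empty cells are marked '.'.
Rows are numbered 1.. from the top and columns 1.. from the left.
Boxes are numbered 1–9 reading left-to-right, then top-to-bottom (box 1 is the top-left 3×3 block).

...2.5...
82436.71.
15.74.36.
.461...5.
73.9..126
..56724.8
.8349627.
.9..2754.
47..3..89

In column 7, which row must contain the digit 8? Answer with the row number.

Consider where 8 can go in column 7.
row 4, column 7 is out (box 6 already has a 8).
row 9, column 7 is out (row 9 already has a 8).
So the only cell in column 7 that can hold 8 is row 1, column 7.
That is row 1.

1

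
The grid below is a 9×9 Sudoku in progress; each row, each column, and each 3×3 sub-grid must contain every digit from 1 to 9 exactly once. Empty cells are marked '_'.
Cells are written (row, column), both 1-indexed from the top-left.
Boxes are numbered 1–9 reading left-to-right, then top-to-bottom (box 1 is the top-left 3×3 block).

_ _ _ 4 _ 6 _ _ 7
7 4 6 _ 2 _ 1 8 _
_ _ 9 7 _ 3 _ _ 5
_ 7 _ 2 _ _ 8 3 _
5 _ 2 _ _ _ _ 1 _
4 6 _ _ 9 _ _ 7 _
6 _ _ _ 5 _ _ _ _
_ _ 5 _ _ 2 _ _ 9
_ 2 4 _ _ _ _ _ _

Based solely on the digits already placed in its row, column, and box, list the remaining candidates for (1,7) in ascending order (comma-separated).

2,3,9

Row 1 already contains {4, 6, 7}.
Column 7 already contains {1, 8}.
Its 3×3 block (box 3) already contains {1, 5, 7, 8}.
Removing those from 1–9 leaves {2, 3, 9} as the candidates for (1,7).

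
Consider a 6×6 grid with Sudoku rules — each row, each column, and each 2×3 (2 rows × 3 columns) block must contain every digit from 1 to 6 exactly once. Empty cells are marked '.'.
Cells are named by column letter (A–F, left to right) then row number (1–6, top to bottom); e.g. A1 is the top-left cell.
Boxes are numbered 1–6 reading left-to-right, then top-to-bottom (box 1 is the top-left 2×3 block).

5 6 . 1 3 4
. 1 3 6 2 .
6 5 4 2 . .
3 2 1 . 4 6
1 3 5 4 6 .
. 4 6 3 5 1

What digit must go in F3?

3

Row 3 already contains {2, 4, 5, 6}.
Column F already contains {1, 4, 6}.
Its 2×3 block (box 4) already contains {2, 4, 6}.
The only value from 1–6 not eliminated is 3, so F3 = 3.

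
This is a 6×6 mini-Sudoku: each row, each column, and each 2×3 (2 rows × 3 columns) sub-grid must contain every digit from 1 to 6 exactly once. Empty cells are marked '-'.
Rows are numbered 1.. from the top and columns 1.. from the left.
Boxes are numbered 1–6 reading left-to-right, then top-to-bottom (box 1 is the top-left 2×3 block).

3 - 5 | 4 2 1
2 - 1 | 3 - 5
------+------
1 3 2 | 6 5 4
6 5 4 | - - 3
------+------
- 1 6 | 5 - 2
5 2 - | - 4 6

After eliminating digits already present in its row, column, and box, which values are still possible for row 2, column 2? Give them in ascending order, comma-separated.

Row 2 already contains {1, 2, 3, 5}.
Column 2 already contains {1, 2, 3, 5}.
Its 2×3 block (box 1) already contains {1, 2, 3, 5}.
Removing those from 1–6 leaves {4, 6} as the candidates for row 2, column 2.

4,6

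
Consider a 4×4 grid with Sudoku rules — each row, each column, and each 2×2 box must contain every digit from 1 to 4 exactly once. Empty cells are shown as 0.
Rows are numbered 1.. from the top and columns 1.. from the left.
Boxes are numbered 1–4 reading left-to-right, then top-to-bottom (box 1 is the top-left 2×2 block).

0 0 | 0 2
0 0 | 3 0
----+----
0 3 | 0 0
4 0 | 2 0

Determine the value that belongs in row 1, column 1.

Cell row 1, column 1 itself could take any of {1, 3} by direct elimination.
Consider where 3 can go in row 1.
row 1, column 2 is out (column 2 already has a 3).
row 1, column 3 is out (column 3 already has a 3).
So the only cell in row 1 that can hold 3 is row 1, column 1.
Therefore row 1, column 1 = 3.

3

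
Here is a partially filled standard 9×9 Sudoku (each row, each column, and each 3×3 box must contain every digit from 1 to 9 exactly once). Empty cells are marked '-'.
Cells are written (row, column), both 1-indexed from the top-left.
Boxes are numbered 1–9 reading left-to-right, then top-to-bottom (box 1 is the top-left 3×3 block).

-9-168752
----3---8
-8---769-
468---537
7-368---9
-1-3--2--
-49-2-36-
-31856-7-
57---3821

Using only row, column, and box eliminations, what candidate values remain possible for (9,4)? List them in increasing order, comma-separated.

Row 9 already contains {1, 2, 3, 5, 7, 8}.
Column 4 already contains {1, 3, 6, 8}.
Its 3×3 block (box 8) already contains {2, 3, 5, 6, 8}.
Removing those from 1–9 leaves {4, 9} as the candidates for (9,4).

4,9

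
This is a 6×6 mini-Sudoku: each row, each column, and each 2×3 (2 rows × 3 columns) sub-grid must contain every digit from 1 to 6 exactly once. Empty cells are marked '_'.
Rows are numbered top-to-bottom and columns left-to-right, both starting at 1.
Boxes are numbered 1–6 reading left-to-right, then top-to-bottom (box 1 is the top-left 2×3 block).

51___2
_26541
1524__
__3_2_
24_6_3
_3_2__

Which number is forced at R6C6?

Cell R6C6 itself could take any of {4, 5} by direct elimination.
Consider where 4 can go in box 6.
R5C5 is out (row 5 already has a 4).
R6C5 is out (column 5 already has a 4).
So the only cell in box 6 that can hold 4 is R6C6.
Therefore R6C6 = 4.

4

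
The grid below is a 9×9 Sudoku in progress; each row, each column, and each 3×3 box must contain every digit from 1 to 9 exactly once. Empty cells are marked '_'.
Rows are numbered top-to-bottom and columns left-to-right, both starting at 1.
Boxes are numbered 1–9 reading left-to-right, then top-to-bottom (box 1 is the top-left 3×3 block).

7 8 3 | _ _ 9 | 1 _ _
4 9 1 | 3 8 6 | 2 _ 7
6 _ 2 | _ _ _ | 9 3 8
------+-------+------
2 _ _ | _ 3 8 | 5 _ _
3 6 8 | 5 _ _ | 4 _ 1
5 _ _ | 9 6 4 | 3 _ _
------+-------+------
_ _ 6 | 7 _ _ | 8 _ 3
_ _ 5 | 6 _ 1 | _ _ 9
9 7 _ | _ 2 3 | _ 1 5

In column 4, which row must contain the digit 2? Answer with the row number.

Consider where 2 can go in column 4.
R3C4 is out (row 3 already has a 2).
R4C4 is out (row 4 already has a 2).
R9C4 is out (row 9 already has a 2).
So the only cell in column 4 that can hold 2 is R1C4.
That is row 1.

1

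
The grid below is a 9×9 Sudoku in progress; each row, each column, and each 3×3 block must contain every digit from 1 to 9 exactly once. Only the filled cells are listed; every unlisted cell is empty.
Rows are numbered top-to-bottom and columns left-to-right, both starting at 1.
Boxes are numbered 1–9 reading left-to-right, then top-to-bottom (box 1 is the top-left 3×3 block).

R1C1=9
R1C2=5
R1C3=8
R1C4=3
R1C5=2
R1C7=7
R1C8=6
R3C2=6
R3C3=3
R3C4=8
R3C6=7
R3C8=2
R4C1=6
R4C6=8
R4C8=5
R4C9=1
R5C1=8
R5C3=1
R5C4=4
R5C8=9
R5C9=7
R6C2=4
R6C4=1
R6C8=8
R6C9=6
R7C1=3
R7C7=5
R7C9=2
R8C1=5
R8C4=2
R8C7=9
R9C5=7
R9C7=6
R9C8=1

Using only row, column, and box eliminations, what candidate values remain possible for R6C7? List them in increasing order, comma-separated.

Row 6 already contains {1, 4, 6, 8}.
Column 7 already contains {5, 6, 7, 9}.
Its 3×3 block (box 6) already contains {1, 5, 6, 7, 8, 9}.
Removing those from 1–9 leaves {2, 3} as the candidates for R6C7.

2,3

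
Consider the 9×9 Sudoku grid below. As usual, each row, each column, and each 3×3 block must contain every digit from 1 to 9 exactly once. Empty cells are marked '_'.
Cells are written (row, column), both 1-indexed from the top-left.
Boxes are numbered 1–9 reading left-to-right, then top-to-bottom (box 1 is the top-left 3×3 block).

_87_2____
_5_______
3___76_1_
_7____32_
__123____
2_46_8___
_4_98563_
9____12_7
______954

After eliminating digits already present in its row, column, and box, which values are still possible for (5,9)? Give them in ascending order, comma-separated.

Row 5 already contains {1, 2, 3}.
Column 9 already contains {4, 7}.
Its 3×3 block (box 6) already contains {2, 3}.
Removing those from 1–9 leaves {5, 6, 8, 9} as the candidates for (5,9).

5,6,8,9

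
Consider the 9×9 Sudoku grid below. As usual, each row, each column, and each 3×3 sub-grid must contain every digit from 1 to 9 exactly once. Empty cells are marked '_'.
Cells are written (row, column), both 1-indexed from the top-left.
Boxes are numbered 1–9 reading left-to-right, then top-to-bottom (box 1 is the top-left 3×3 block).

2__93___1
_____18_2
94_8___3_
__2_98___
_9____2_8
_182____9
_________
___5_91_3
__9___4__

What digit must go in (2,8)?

Cell (2,8) itself could take any of {4, 5, 6, 7, 9} by direct elimination.
Consider where 9 can go in box 3.
(1,7) is out (row 1 already has a 9).
(1,8) is out (row 1 already has a 9).
(3,7) is out (row 3 already has a 9).
(3,9) is out (row 3 already has a 9).
So the only cell in box 3 that can hold 9 is (2,8).
Therefore (2,8) = 9.

9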